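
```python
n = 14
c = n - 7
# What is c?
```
Trace:
  n=14
  n=14, c=7

Final answer: 7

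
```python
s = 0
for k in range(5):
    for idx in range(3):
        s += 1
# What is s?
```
Trace:
  s=0
  s=1, k=0, idx=0
  s=2, k=0, idx=1
  s=3, k=0, idx=2
  s=4, k=1, idx=0
  s=5, k=1, idx=1
  s=6, k=1, idx=2
  s=7, k=2, idx=0
  s=8, k=2, idx=1
  s=9, k=2, idx=2
  s=10, k=3, idx=0
  s=11, k=3, idx=1
  s=12, k=3, idx=2
  s=13, k=4, idx=0
  s=14, k=4, idx=1
  s=15, k=4, idx=2

Final answer: 15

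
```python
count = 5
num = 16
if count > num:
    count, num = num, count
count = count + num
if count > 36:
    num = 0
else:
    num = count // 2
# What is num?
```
Trace:
  count=5
  count=5, num=16
  count=5, num=16
  count=21, num=16
  count=21, num=10

Final answer: 10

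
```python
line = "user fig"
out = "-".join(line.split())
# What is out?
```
Trace:
  line='user fig'
  line='user fig', out='user-fig'

Final answer: 'user-fig'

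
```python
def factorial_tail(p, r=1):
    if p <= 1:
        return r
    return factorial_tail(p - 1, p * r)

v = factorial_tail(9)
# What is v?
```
Call trace:
factorial_tail(p=9, r=1)
  factorial_tail(p=8, r=9)
    factorial_tail(p=7, r=72)
      factorial_tail(p=6, r=504)
        factorial_tail(p=5, r=3024)
          factorial_tail(p=4, r=15120)
            factorial_tail(p=3, r=60480)
              factorial_tail(p=2, r=181440)
                factorial_tail(p=1, r=362880)
                -> return 362880
              -> return 362880
            -> return 362880
          -> return 362880
        -> return 362880
      -> return 362880
    -> return 362880
  -> return 362880
-> return 362880

Final answer: 362880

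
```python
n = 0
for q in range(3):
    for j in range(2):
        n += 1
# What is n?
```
Trace:
  n=0
  n=1, q=0, j=0
  n=2, q=0, j=1
  n=3, q=1, j=0
  n=4, q=1, j=1
  n=5, q=2, j=0
  n=6, q=2, j=1

Final answer: 6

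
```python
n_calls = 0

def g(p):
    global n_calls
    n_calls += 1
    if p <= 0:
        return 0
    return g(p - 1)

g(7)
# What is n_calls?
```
Call trace:
g(p=7)
  g(p=6)
    g(p=5)
      g(p=4)
        g(p=3)
          g(p=2)
            g(p=1)
              g(p=0)
              -> return 0
            -> return 0
          -> return 0
        -> return 0
      -> return 0
    -> return 0
  -> return 0
-> return 0

n_calls is incremented once per call. g is entered once for each p = 7, 6, 5, 4, 3, 2, 1, 0 (the p <= 0 call returns without recursing), i.e. 7 + 1 calls.
n_calls = 8

Final answer: 8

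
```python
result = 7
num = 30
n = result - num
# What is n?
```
Trace:
  result=7
  result=7, num=30
  result=7, num=30, n=-23

Final answer: -23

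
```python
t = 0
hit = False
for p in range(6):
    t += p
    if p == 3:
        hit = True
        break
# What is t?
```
Trace:
  t=0
  t=0, hit=False
  t=0, hit=False, p=0
  t=1, hit=False, p=1
  t=3, hit=False, p=2
  t=6, hit=True, p=3

Final answer: 6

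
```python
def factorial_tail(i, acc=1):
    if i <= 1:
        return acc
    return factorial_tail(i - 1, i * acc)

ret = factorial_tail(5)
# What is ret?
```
Call trace:
factorial_tail(i=5, acc=1)
  factorial_tail(i=4, acc=5)
    factorial_tail(i=3, acc=20)
      factorial_tail(i=2, acc=60)
        factorial_tail(i=1, acc=120)
        -> return 120
      -> return 120
    -> return 120
  -> return 120
-> return 120

Final answer: 120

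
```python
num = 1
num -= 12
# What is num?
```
Trace:
  num=1
  num=-11

Final answer: -11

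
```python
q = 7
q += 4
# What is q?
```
Trace:
  q=7
  q=11

Final answer: 11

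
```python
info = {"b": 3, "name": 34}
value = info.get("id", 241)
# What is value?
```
Trace:
  info={'b': 3, 'name': 34}
  info={'b': 3, 'name': 34}, value=241

Final answer: 241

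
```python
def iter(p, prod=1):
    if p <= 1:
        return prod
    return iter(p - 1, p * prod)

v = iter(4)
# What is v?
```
Call trace:
iter(p=4, prod=1)
  iter(p=3, prod=4)
    iter(p=2, prod=12)
      iter(p=1, prod=24)
      -> return 24
    -> return 24
  -> return 24
-> return 24

Final answer: 24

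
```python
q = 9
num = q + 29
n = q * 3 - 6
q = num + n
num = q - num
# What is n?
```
Trace:
  q=9
  q=9, num=38
  q=9, num=38, n=21
  q=59, num=38, n=21
  q=59, num=21, n=21

Final answer: 21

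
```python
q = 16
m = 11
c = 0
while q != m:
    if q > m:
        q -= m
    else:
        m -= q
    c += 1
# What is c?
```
Trace:
  q=16
  q=16, m=11
  q=16, m=11, c=0
  q=5, m=11, c=1
  q=5, m=6, c=2
  q=5, m=1, c=3
  q=4, m=1, c=4
  q=3, m=1, c=5
  q=2, m=1, c=6
  q=1, m=1, c=7

Final answer: 7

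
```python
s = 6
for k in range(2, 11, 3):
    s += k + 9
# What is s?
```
Trace:
  s=6
  s=17, k=2
  s=31, k=5
  s=48, k=8

Final answer: 48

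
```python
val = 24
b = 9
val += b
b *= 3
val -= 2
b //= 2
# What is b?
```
Trace:
  val=24
  val=24, b=9
  val=33, b=9
  val=33, b=27
  val=31, b=27
  val=31, b=13

Final answer: 13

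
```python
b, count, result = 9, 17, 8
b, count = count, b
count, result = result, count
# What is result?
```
Trace:
  b=9, count=17, result=8
  b=17, count=9, result=8
  b=17, count=8, result=9

Final answer: 9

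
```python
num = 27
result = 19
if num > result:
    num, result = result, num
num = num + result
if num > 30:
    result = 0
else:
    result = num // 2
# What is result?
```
Trace:
  num=27
  num=27, result=19
  num=19, result=27
  num=46, result=27
  num=46, result=0

Final answer: 0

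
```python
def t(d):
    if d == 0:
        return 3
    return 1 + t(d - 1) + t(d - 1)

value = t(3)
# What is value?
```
Call trace (a repeated sub-call is expanded the first time; later identical calls just restate its return value):
t(d=3)
  t(d=2)
    t(d=1)
      t(d=0)
      -> return 3
      t(d=0)
      -> return 3
    -> return 7
    t(d=1) -> return 7  (same call as traced above)
  -> return 15
  t(d=2) -> return 15  (same call as traced above)
-> return 31

Final answer: 31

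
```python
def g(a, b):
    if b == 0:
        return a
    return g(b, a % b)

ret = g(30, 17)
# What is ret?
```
Call trace:
g(a=30, b=17)
  g(a=17, b=13)
    g(a=13, b=4)
      g(a=4, b=1)
        g(a=1, b=0)
        -> return 1
      -> return 1
    -> return 1
  -> return 1
-> return 1

Final answer: 1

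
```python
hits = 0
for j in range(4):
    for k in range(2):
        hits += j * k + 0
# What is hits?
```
Trace:
  hits=0
  hits=0, j=0, k=0
  hits=0, j=0, k=1
  hits=0, j=1, k=0
  hits=1, j=1, k=1
  hits=1, j=2, k=0
  hits=3, j=2, k=1
  hits=3, j=3, k=0
  hits=6, j=3, k=1

Final answer: 6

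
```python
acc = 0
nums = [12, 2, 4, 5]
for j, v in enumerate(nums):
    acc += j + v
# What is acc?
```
Trace:
  acc=0
  acc=12, j=0, v=12
  acc=15, j=1, v=2
  acc=21, j=2, v=4
  acc=29, j=3, v=5

Final answer: 29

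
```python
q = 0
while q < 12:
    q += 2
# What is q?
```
Trace:
  q=0
  q=2
  q=4
  q=6
  q=8
  q=10
  q=12

Final answer: 12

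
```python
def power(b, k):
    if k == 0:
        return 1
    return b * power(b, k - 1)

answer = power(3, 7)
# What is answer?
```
Call trace:
power(b=3, k=7)
  power(b=3, k=6)
    power(b=3, k=5)
      power(b=3, k=4)
        power(b=3, k=3)
          power(b=3, k=2)
            power(b=3, k=1)
              power(b=3, k=0)
              -> return 1
            -> return 3
          -> return 9
        -> return 27
      -> return 81
    -> return 243
  -> return 729
-> return 2187

Final answer: 2187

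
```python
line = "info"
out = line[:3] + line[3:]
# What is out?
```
Trace:
  line='info'
  line='info', out='info'

Final answer: 'info'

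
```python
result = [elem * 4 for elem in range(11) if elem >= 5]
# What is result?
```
Trace:
  elem=0
  elem=1
  elem=2
  elem=3
  elem=4
  elem=5
  elem=6
  elem=7
  elem=8
  elem=9
  elem=10
  result=[20, 24, 28, 32, 36, 40]

Final answer: [20, 24, 28, 32, 36, 40]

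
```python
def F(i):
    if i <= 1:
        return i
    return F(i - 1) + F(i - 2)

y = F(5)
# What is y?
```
Call trace (a repeated sub-call is expanded the first time; later identical calls just restate its return value):
F(i=5)
  F(i=4)
    F(i=3)
      F(i=2)
        F(i=1)
        -> return 1
        F(i=0)
        -> return 0
      -> return 1
      F(i=1)
      -> return 1
    -> return 2
    F(i=2) -> return 1  (same call as traced above)
  -> return 3
  F(i=3) -> return 2  (same call as traced above)
-> return 5

Final answer: 5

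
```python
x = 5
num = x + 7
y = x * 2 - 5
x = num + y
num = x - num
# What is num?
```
Trace:
  x=5
  x=5, num=12
  x=5, num=12, y=5
  x=17, num=12, y=5
  x=17, num=5, y=5

Final answer: 5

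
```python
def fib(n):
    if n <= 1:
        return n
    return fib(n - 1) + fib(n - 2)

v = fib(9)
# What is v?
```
Call trace (a repeated sub-call is expanded the first time; later identical calls just restate its return value):
fib(n=9)
  fib(n=8)
    fib(n=7)
      fib(n=6)
        fib(n=5)
          fib(n=4)
            fib(n=3)
              fib(n=2)
                fib(n=1)
                -> return 1
                fib(n=0)
                -> return 0
              -> return 1
              fib(n=1)
              -> return 1
            -> return 2
            fib(n=2) -> return 1  (same call as traced above)
          -> return 3
          fib(n=3) -> return 2  (same call as traced above)
        -> return 5
        fib(n=4) -> return 3  (same call as traced above)
      -> return 8
      fib(n=5) -> return 5  (same call as traced above)
    -> return 13
    fib(n=6) -> return 8  (same call as traced above)
  -> return 21
  fib(n=7) -> return 13  (same call as traced above)
-> return 34

Final answer: 34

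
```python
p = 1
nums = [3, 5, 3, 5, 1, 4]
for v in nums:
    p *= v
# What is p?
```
Trace:
  p=1
  p=3, v=3
  p=15, v=5
  p=45, v=3
  p=225, v=5
  p=225, v=1
  p=900, v=4

Final answer: 900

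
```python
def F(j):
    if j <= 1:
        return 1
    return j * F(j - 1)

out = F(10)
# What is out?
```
Call trace:
F(j=10)
  F(j=9)
    F(j=8)
      F(j=7)
        F(j=6)
          F(j=5)
            F(j=4)
              F(j=3)
                F(j=2)
                  F(j=1)
                  -> return 1
                -> return 2
              -> return 6
            -> return 24
          -> return 120
        -> return 720
      -> return 5040
    -> return 40320
  -> return 362880
-> return 3628800

Final answer: 3628800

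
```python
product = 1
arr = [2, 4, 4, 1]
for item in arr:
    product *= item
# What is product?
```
Trace:
  product=1
  product=2, item=2
  product=8, item=4
  product=32, item=4
  product=32, item=1

Final answer: 32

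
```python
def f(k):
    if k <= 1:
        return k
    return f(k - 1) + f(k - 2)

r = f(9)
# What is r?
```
Call trace (a repeated sub-call is expanded the first time; later identical calls just restate its return value):
f(k=9)
  f(k=8)
    f(k=7)
      f(k=6)
        f(k=5)
          f(k=4)
            f(k=3)
              f(k=2)
                f(k=1)
                -> return 1
                f(k=0)
                -> return 0
              -> return 1
              f(k=1)
              -> return 1
            -> return 2
            f(k=2) -> return 1  (same call as traced above)
          -> return 3
          f(k=3) -> return 2  (same call as traced above)
        -> return 5
        f(k=4) -> return 3  (same call as traced above)
      -> return 8
      f(k=5) -> return 5  (same call as traced above)
    -> return 13
    f(k=6) -> return 8  (same call as traced above)
  -> return 21
  f(k=7) -> return 13  (same call as traced above)
-> return 34

Final answer: 34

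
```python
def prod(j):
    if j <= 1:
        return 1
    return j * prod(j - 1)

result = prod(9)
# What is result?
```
Call trace:
prod(j=9)
  prod(j=8)
    prod(j=7)
      prod(j=6)
        prod(j=5)
          prod(j=4)
            prod(j=3)
              prod(j=2)
                prod(j=1)
                -> return 1
              -> return 2
            -> return 6
          -> return 24
        -> return 120
      -> return 720
    -> return 5040
  -> return 40320
-> return 362880

Final answer: 362880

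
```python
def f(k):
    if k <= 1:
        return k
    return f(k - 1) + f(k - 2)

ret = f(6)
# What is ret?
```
Call trace (a repeated sub-call is expanded the first time; later identical calls just restate its return value):
f(k=6)
  f(k=5)
    f(k=4)
      f(k=3)
        f(k=2)
          f(k=1)
          -> return 1
          f(k=0)
          -> return 0
        -> return 1
        f(k=1)
        -> return 1
      -> return 2
      f(k=2) -> return 1  (same call as traced above)
    -> return 3
    f(k=3) -> return 2  (same call as traced above)
  -> return 5
  f(k=4) -> return 3  (same call as traced above)
-> return 8

Final answer: 8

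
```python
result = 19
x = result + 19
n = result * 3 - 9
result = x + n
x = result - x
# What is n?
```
Trace:
  result=19
  result=19, x=38
  result=19, x=38, n=48
  result=86, x=38, n=48
  result=86, x=48, n=48

Final answer: 48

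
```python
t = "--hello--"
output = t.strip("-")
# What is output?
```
Trace:
  t='--hello--'
  t='--hello--', output='hello'

Final answer: 'hello'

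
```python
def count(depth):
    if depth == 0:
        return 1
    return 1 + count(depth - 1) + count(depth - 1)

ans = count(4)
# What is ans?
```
Call trace (a repeated sub-call is expanded the first time; later identical calls just restate its return value):
count(depth=4)
  count(depth=3)
    count(depth=2)
      count(depth=1)
        count(depth=0)
        -> return 1
        count(depth=0)
        -> return 1
      -> return 3
      count(depth=1) -> return 3  (same call as traced above)
    -> return 7
    count(depth=2) -> return 7  (same call as traced above)
  -> return 15
  count(depth=3) -> return 15  (same call as traced above)
-> return 31

Final answer: 31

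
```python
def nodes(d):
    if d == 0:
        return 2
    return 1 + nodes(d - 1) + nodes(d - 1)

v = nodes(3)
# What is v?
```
Call trace (a repeated sub-call is expanded the first time; later identical calls just restate its return value):
nodes(d=3)
  nodes(d=2)
    nodes(d=1)
      nodes(d=0)
      -> return 2
      nodes(d=0)
      -> return 2
    -> return 5
    nodes(d=1) -> return 5  (same call as traced above)
  -> return 11
  nodes(d=2) -> return 11  (same call as traced above)
-> return 23

Final answer: 23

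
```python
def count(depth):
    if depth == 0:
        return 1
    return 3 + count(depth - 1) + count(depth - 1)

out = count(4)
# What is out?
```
Call trace (a repeated sub-call is expanded the first time; later identical calls just restate its return value):
count(depth=4)
  count(depth=3)
    count(depth=2)
      count(depth=1)
        count(depth=0)
        -> return 1
        count(depth=0)
        -> return 1
      -> return 5
      count(depth=1) -> return 5  (same call as traced above)
    -> return 13
    count(depth=2) -> return 13  (same call as traced above)
  -> return 29
  count(depth=3) -> return 29  (same call as traced above)
-> return 61

Final answer: 61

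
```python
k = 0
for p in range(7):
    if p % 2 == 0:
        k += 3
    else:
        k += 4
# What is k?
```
Trace:
  k=0
  k=3, p=0
  k=7, p=1
  k=10, p=2
  k=14, p=3
  k=17, p=4
  k=21, p=5
  k=24, p=6

Final answer: 24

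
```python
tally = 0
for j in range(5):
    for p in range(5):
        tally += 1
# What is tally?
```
Trace:
  tally=0
  tally=1, j=0, p=0
  tally=2, j=0, p=1
  tally=3, j=0, p=2
  tally=4, j=0, p=3
  tally=5, j=0, p=4
  tally=6, j=1, p=0
  tally=7, j=1, p=1
  tally=8, j=1, p=2
  tally=9, j=1, p=3
  tally=10, j=1, p=4
  tally=11, j=2, p=0
  tally=12, j=2, p=1
  tally=13, j=2, p=2
  tally=14, j=2, p=3
  tally=15, j=2, p=4
  tally=16, j=3, p=0
  tally=17, j=3, p=1
  tally=18, j=3, p=2
  tally=19, j=3, p=3
  tally=20, j=3, p=4
  tally=21, j=4, p=0
  tally=22, j=4, p=1
  tally=23, j=4, p=2
  tally=24, j=4, p=3
  tally=25, j=4, p=4

Final answer: 25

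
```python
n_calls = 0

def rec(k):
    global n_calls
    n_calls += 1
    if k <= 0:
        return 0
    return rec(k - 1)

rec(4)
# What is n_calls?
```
Call trace:
rec(k=4)
  rec(k=3)
    rec(k=2)
      rec(k=1)
        rec(k=0)
        -> return 0
      -> return 0
    -> return 0
  -> return 0
-> return 0

n_calls is incremented once per call. rec is entered once for each k = 4, 3, 2, 1, 0 (the k <= 0 call returns without recursing), i.e. 4 + 1 calls.
n_calls = 5

Final answer: 5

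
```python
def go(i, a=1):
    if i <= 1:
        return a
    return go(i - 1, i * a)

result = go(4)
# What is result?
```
Call trace:
go(i=4, a=1)
  go(i=3, a=4)
    go(i=2, a=12)
      go(i=1, a=24)
      -> return 24
    -> return 24
  -> return 24
-> return 24

Final answer: 24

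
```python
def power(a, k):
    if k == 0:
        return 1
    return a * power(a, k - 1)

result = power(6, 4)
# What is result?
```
Call trace:
power(a=6, k=4)
  power(a=6, k=3)
    power(a=6, k=2)
      power(a=6, k=1)
        power(a=6, k=0)
        -> return 1
      -> return 6
    -> return 36
  -> return 216
-> return 1296

Final answer: 1296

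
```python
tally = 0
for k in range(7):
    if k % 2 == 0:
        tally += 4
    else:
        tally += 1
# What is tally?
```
Trace:
  tally=0
  tally=4, k=0
  tally=5, k=1
  tally=9, k=2
  tally=10, k=3
  tally=14, k=4
  tally=15, k=5
  tally=19, k=6

Final answer: 19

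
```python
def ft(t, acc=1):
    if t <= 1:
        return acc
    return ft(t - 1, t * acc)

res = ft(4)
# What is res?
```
Call trace:
ft(t=4, acc=1)
  ft(t=3, acc=4)
    ft(t=2, acc=12)
      ft(t=1, acc=24)
      -> return 24
    -> return 24
  -> return 24
-> return 24

Final answer: 24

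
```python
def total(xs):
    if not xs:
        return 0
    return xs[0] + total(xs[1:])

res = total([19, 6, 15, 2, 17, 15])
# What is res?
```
Call trace:
total(xs=[19, 6, 15, 2, 17, 15])
  total(xs=[6, 15, 2, 17, 15])
    total(xs=[15, 2, 17, 15])
      total(xs=[2, 17, 15])
        total(xs=[17, 15])
          total(xs=[15])
            total(xs=[])
            -> return 0
          -> return 15
        -> return 32
      -> return 34
    -> return 49
  -> return 55
-> return 74

Final answer: 74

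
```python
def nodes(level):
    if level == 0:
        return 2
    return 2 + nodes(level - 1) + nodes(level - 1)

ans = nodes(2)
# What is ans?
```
Call trace (a repeated sub-call is expanded the first time; later identical calls just restate its return value):
nodes(level=2)
  nodes(level=1)
    nodes(level=0)
    -> return 2
    nodes(level=0)
    -> return 2
  -> return 6
  nodes(level=1) -> return 6  (same call as traced above)
-> return 14

Final answer: 14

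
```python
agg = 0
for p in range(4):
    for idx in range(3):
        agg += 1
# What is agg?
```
Trace:
  agg=0
  agg=1, p=0, idx=0
  agg=2, p=0, idx=1
  agg=3, p=0, idx=2
  agg=4, p=1, idx=0
  agg=5, p=1, idx=1
  agg=6, p=1, idx=2
  agg=7, p=2, idx=0
  agg=8, p=2, idx=1
  agg=9, p=2, idx=2
  agg=10, p=3, idx=0
  agg=11, p=3, idx=1
  agg=12, p=3, idx=2

Final answer: 12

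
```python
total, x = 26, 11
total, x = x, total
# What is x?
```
Trace:
  total=26, x=11
  total=11, x=26

Final answer: 26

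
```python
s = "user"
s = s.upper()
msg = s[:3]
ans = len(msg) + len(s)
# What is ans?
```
Trace:
  s='user'
  s='USER'
  s='USER', msg='USE'
  s='USER', msg='USE', ans=7

Final answer: 7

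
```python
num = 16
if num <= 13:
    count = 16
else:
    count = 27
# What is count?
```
Trace:
  num=16
  num=16, count=27

Final answer: 27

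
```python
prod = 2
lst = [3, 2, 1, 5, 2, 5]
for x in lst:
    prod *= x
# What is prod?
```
Trace:
  prod=2
  prod=6, x=3
  prod=12, x=2
  prod=12, x=1
  prod=60, x=5
  prod=120, x=2
  prod=600, x=5

Final answer: 600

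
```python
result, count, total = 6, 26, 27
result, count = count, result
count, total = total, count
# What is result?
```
Trace:
  result=6, count=26, total=27
  result=26, count=6, total=27
  result=26, count=27, total=6

Final answer: 26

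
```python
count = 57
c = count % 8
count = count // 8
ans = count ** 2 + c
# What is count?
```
Trace:
  count=57
  count=57, c=1
  count=7, c=1
  count=7, c=1, ans=50

Final answer: 7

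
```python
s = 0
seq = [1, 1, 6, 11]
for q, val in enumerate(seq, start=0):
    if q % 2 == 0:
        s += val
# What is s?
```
Trace:
  s=0
  s=1, q=0, val=1
  s=1, q=1, val=1
  s=7, q=2, val=6
  s=7, q=3, val=11

Final answer: 7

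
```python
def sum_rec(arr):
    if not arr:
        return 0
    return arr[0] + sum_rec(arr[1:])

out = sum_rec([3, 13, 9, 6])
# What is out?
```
Call trace:
sum_rec(arr=[3, 13, 9, 6])
  sum_rec(arr=[13, 9, 6])
    sum_rec(arr=[9, 6])
      sum_rec(arr=[6])
        sum_rec(arr=[])
        -> return 0
      -> return 6
    -> return 15
  -> return 28
-> return 31

Final answer: 31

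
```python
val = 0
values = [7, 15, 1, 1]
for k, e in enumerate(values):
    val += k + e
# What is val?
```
Trace:
  val=0
  val=7, k=0, e=7
  val=23, k=1, e=15
  val=26, k=2, e=1
  val=30, k=3, e=1

Final answer: 30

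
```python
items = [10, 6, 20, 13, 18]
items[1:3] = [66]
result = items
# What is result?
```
Trace:
  items=[10, 6, 20, 13, 18]
  items=[10, 66, 13, 18]
  items=[10, 66, 13, 18], result=[10, 66, 13, 18]

Final answer: [10, 66, 13, 18]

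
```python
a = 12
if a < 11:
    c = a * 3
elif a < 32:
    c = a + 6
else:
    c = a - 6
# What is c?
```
Trace:
  a=12
  a=12, c=18

Final answer: 18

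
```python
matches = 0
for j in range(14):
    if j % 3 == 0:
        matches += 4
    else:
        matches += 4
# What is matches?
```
Trace:
  matches=0
  matches=4, j=0
  matches=8, j=1
  matches=12, j=2
  matches=16, j=3
  matches=20, j=4
  matches=24, j=5
  matches=28, j=6
  matches=32, j=7
  matches=36, j=8
  matches=40, j=9
  matches=44, j=10
  matches=48, j=11
  matches=52, j=12
  matches=56, j=13

Final answer: 56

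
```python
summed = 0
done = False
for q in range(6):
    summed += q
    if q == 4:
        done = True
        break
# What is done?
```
Trace:
  summed=0
  summed=0, done=False
  summed=0, done=False, q=0
  summed=1, done=False, q=1
  summed=3, done=False, q=2
  summed=6, done=False, q=3
  summed=10, done=True, q=4

Final answer: True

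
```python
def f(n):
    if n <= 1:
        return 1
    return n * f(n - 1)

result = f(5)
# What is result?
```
Call trace:
f(n=5)
  f(n=4)
    f(n=3)
      f(n=2)
        f(n=1)
        -> return 1
      -> return 2
    -> return 6
  -> return 24
-> return 120

Final answer: 120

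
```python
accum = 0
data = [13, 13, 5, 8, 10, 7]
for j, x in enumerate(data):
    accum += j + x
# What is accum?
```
Trace:
  accum=0
  accum=13, j=0, x=13
  accum=27, j=1, x=13
  accum=34, j=2, x=5
  accum=45, j=3, x=8
  accum=59, j=4, x=10
  accum=71, j=5, x=7

Final answer: 71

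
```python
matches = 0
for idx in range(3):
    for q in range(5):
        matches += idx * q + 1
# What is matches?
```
Trace:
  matches=0
  matches=1, idx=0, q=0
  matches=2, idx=0, q=1
  matches=3, idx=0, q=2
  matches=4, idx=0, q=3
  matches=5, idx=0, q=4
  matches=6, idx=1, q=0
  matches=8, idx=1, q=1
  matches=11, idx=1, q=2
  matches=15, idx=1, q=3
  matches=20, idx=1, q=4
  matches=21, idx=2, q=0
  matches=24, idx=2, q=1
  matches=29, idx=2, q=2
  matches=36, idx=2, q=3
  matches=45, idx=2, q=4

Final answer: 45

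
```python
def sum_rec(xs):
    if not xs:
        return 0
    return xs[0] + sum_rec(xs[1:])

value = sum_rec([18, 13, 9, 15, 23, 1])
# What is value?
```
Call trace:
sum_rec(xs=[18, 13, 9, 15, 23, 1])
  sum_rec(xs=[13, 9, 15, 23, 1])
    sum_rec(xs=[9, 15, 23, 1])
      sum_rec(xs=[15, 23, 1])
        sum_rec(xs=[23, 1])
          sum_rec(xs=[1])
            sum_rec(xs=[])
            -> return 0
          -> return 1
        -> return 24
      -> return 39
    -> return 48
  -> return 61
-> return 79

Final answer: 79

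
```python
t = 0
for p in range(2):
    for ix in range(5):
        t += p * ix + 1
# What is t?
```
Trace:
  t=0
  t=1, p=0, ix=0
  t=2, p=0, ix=1
  t=3, p=0, ix=2
  t=4, p=0, ix=3
  t=5, p=0, ix=4
  t=6, p=1, ix=0
  t=8, p=1, ix=1
  t=11, p=1, ix=2
  t=15, p=1, ix=3
  t=20, p=1, ix=4

Final answer: 20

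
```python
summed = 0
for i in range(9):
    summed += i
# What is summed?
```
Trace:
  summed=0
  summed=0, i=0
  summed=1, i=1
  summed=3, i=2
  summed=6, i=3
  summed=10, i=4
  summed=15, i=5
  summed=21, i=6
  summed=28, i=7
  summed=36, i=8

Final answer: 36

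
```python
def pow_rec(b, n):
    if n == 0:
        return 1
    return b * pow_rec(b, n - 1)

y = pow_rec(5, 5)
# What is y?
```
Call trace:
pow_rec(b=5, n=5)
  pow_rec(b=5, n=4)
    pow_rec(b=5, n=3)
      pow_rec(b=5, n=2)
        pow_rec(b=5, n=1)
          pow_rec(b=5, n=0)
          -> return 1
        -> return 5
      -> return 25
    -> return 125
  -> return 625
-> return 3125

Final answer: 3125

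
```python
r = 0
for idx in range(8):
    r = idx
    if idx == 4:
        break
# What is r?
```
Trace:
  r=0
  r=0, idx=0
  r=1, idx=1
  r=2, idx=2
  r=3, idx=3
  r=4, idx=4

Final answer: 4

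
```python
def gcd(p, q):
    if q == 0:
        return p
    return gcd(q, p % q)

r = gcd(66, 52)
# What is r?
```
Call trace:
gcd(p=66, q=52)
  gcd(p=52, q=14)
    gcd(p=14, q=10)
      gcd(p=10, q=4)
        gcd(p=4, q=2)
          gcd(p=2, q=0)
          -> return 2
        -> return 2
      -> return 2
    -> return 2
  -> return 2
-> return 2

Final answer: 2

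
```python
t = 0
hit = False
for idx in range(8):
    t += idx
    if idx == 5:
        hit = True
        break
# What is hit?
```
Trace:
  t=0
  t=0, hit=False
  t=0, hit=False, idx=0
  t=1, hit=False, idx=1
  t=3, hit=False, idx=2
  t=6, hit=False, idx=3
  t=10, hit=False, idx=4
  t=15, hit=True, idx=5

Final answer: True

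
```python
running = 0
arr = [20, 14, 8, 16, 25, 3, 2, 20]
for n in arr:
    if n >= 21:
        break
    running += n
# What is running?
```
Trace:
  running=0
  running=20, n=20
  running=34, n=14
  running=42, n=8
  running=58, n=16
  running=58, n=25

Final answer: 58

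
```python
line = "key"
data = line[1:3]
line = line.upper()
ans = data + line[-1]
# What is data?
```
Trace:
  line='key'
  line='key', data='ey'
  line='KEY', data='ey'
  line='KEY', data='ey', ans='eyY'

Final answer: 'ey'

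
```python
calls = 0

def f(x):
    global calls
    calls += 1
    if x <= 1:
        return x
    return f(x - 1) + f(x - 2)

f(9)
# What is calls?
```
Call trace (a repeated sub-call is expanded the first time; later identical calls just restate its return value):
f(x=9)
  f(x=8)
    f(x=7)
      f(x=6)
        f(x=5)
          f(x=4)
            f(x=3)
              f(x=2)
                f(x=1)
                -> return 1
                f(x=0)
                -> return 0
              -> return 1
              f(x=1)
              -> return 1
            -> return 2
            f(x=2) -> return 1  (same call as traced above)
          -> return 3
          f(x=3) -> return 2  (same call as traced above)
        -> return 5
        f(x=4) -> return 3  (same call as traced above)
      -> return 8
      f(x=5) -> return 5  (same call as traced above)
    -> return 13
    f(x=6) -> return 8  (same call as traced above)
  -> return 21
  f(x=7) -> return 13  (same call as traced above)
-> return 34

calls is incremented once per call, so count the calls in each subtree. Let C(x) = number of calls made by f(x).
C(0) = C(1) = 1 (base case, no recursion); C(x) = 1 + C(x - 1) + C(x - 2) otherwise.
C(2) = 1 + C(1) + C(0) = 1 + 1 + 1 = 3
C(3) = 1 + C(2) + C(1) = 1 + 3 + 1 = 5
C(4) = 1 + C(3) + C(2) = 1 + 5 + 3 = 9
C(5) = 1 + C(4) + C(3) = 1 + 9 + 5 = 15
C(6) = 1 + C(5) + C(4) = 1 + 15 + 9 = 25
C(7) = 1 + C(6) + C(5) = 1 + 25 + 15 = 41
C(8) = 1 + C(7) + C(6) = 1 + 41 + 25 = 67
C(9) = 1 + C(8) + C(7) = 1 + 67 + 41 = 109
calls = C(9) = 109

Final answer: 109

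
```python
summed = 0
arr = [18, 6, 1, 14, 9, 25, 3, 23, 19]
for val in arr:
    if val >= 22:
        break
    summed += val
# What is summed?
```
Trace:
  summed=0
  summed=18, val=18
  summed=24, val=6
  summed=25, val=1
  summed=39, val=14
  summed=48, val=9
  summed=48, val=25

Final answer: 48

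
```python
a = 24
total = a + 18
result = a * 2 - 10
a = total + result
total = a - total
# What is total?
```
Trace:
  a=24
  a=24, total=42
  a=24, total=42, result=38
  a=80, total=42, result=38
  a=80, total=38, result=38

Final answer: 38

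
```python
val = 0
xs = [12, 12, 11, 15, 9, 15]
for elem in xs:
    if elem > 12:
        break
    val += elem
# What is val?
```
Trace:
  val=0
  val=12, elem=12
  val=24, elem=12
  val=35, elem=11
  val=35, elem=15

Final answer: 35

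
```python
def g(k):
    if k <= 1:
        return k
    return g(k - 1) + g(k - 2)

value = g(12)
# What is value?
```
Call trace (a repeated sub-call is expanded the first time; later identical calls just restate its return value):
g(k=12)
  g(k=11)
    g(k=10)
      g(k=9)
        g(k=8)
          g(k=7)
            g(k=6)
              g(k=5)
                g(k=4)
                  g(k=3)
                    g(k=2)
                      g(k=1)
                      -> return 1
                      g(k=0)
                      -> return 0
                    -> return 1
                    g(k=1)
                    -> return 1
                  -> return 2
                  g(k=2) -> return 1  (same call as traced above)
                -> return 3
                g(k=3) -> return 2  (same call as traced above)
              -> return 5
              g(k=4) -> return 3  (same call as traced above)
            -> return 8
            g(k=5) -> return 5  (same call as traced above)
          -> return 13
          g(k=6) -> return 8  (same call as traced above)
        -> return 21
        g(k=7) -> return 13  (same call as traced above)
      -> return 34
      g(k=8) -> return 21  (same call as traced above)
    -> return 55
    g(k=9) -> return 34  (same call as traced above)
  -> return 89
  g(k=10) -> return 55  (same call as traced above)
-> return 144

Final answer: 144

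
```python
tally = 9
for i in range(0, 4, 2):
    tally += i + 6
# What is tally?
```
Trace:
  tally=9
  tally=15, i=0
  tally=23, i=2

Final answer: 23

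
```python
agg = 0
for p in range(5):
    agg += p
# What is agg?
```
Trace:
  agg=0
  agg=0, p=0
  agg=1, p=1
  agg=3, p=2
  agg=6, p=3
  agg=10, p=4

Final answer: 10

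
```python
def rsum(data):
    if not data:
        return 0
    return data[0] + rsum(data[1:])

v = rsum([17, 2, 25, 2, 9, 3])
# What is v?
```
Call trace:
rsum(data=[17, 2, 25, 2, 9, 3])
  rsum(data=[2, 25, 2, 9, 3])
    rsum(data=[25, 2, 9, 3])
      rsum(data=[2, 9, 3])
        rsum(data=[9, 3])
          rsum(data=[3])
            rsum(data=[])
            -> return 0
          -> return 3
        -> return 12
      -> return 14
    -> return 39
  -> return 41
-> return 58

Final answer: 58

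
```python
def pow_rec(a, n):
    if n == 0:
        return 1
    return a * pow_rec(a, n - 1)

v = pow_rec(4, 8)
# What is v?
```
Call trace:
pow_rec(a=4, n=8)
  pow_rec(a=4, n=7)
    pow_rec(a=4, n=6)
      pow_rec(a=4, n=5)
        pow_rec(a=4, n=4)
          pow_rec(a=4, n=3)
            pow_rec(a=4, n=2)
              pow_rec(a=4, n=1)
                pow_rec(a=4, n=0)
                -> return 1
              -> return 4
            -> return 16
          -> return 64
        -> return 256
      -> return 1024
    -> return 4096
  -> return 16384
-> return 65536

Final answer: 65536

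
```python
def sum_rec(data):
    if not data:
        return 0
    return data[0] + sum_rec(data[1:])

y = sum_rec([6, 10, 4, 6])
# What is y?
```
Call trace:
sum_rec(data=[6, 10, 4, 6])
  sum_rec(data=[10, 4, 6])
    sum_rec(data=[4, 6])
      sum_rec(data=[6])
        sum_rec(data=[])
        -> return 0
      -> return 6
    -> return 10
  -> return 20
-> return 26

Final answer: 26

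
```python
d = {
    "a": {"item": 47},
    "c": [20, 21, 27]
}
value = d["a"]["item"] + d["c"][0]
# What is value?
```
Trace:
  d={'a': {'item': 47}, 'c': [20, 21, 27]}
  d={'a': {'item': 47}, 'c': [20, 21, 27]}, value=67

Final answer: 67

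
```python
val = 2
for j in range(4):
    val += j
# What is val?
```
Trace:
  val=2
  val=2, j=0
  val=3, j=1
  val=5, j=2
  val=8, j=3

Final answer: 8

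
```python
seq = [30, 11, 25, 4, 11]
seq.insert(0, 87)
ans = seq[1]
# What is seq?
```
Trace:
  seq=[30, 11, 25, 4, 11]
  seq=[87, 30, 11, 25, 4, 11]
  seq=[87, 30, 11, 25, 4, 11], ans=30

Final answer: [87, 30, 11, 25, 4, 11]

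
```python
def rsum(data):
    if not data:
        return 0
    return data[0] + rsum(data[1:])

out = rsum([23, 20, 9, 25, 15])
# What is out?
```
Call trace:
rsum(data=[23, 20, 9, 25, 15])
  rsum(data=[20, 9, 25, 15])
    rsum(data=[9, 25, 15])
      rsum(data=[25, 15])
        rsum(data=[15])
          rsum(data=[])
          -> return 0
        -> return 15
      -> return 40
    -> return 49
  -> return 69
-> return 92

Final answer: 92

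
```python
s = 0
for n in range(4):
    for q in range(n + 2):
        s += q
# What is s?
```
Trace:
  s=0
  s=0, n=0, q=0
  s=1, n=0, q=1
  s=1, n=1, q=0
  s=2, n=1, q=1
  s=4, n=1, q=2
  s=4, n=2, q=0
  s=5, n=2, q=1
  s=7, n=2, q=2
  s=10, n=2, q=3
  s=10, n=3, q=0
  s=11, n=3, q=1
  s=13, n=3, q=2
  s=16, n=3, q=3
  s=20, n=3, q=4

Final answer: 20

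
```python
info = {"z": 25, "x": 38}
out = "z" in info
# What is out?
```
Trace:
  info={'z': 25, 'x': 38}
  info={'z': 25, 'x': 38}, out=True

Final answer: True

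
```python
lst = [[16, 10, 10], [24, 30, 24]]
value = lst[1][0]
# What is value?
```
Trace:
  lst=[[16, 10, 10], [24, 30, 24]]
  lst=[[16, 10, 10], [24, 30, 24]], value=24

Final answer: 24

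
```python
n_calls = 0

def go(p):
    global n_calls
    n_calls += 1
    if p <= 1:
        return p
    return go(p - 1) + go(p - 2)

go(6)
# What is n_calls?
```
Call trace (a repeated sub-call is expanded the first time; later identical calls just restate its return value):
go(p=6)
  go(p=5)
    go(p=4)
      go(p=3)
        go(p=2)
          go(p=1)
          -> return 1
          go(p=0)
          -> return 0
        -> return 1
        go(p=1)
        -> return 1
      -> return 2
      go(p=2) -> return 1  (same call as traced above)
    -> return 3
    go(p=3) -> return 2  (same call as traced above)
  -> return 5
  go(p=4) -> return 3  (same call as traced above)
-> return 8

n_calls is incremented once per call, so count the calls in each subtree. Let C(p) = number of calls made by go(p).
C(0) = C(1) = 1 (base case, no recursion); C(p) = 1 + C(p - 1) + C(p - 2) otherwise.
C(2) = 1 + C(1) + C(0) = 1 + 1 + 1 = 3
C(3) = 1 + C(2) + C(1) = 1 + 3 + 1 = 5
C(4) = 1 + C(3) + C(2) = 1 + 5 + 3 = 9
C(5) = 1 + C(4) + C(3) = 1 + 9 + 5 = 15
C(6) = 1 + C(5) + C(4) = 1 + 15 + 9 = 25
n_calls = C(6) = 25

Final answer: 25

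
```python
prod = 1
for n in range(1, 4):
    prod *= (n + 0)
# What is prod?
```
Trace:
  prod=1
  prod=1, n=1
  prod=2, n=2
  prod=6, n=3

Final answer: 6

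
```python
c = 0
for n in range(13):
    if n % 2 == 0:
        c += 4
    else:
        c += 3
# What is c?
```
Trace:
  c=0
  c=4, n=0
  c=7, n=1
  c=11, n=2
  c=14, n=3
  c=18, n=4
  c=21, n=5
  c=25, n=6
  c=28, n=7
  c=32, n=8
  c=35, n=9
  c=39, n=10
  c=42, n=11
  c=46, n=12

Final answer: 46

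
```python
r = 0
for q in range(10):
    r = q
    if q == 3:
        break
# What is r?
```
Trace:
  r=0
  r=0, q=0
  r=1, q=1
  r=2, q=2
  r=3, q=3

Final answer: 3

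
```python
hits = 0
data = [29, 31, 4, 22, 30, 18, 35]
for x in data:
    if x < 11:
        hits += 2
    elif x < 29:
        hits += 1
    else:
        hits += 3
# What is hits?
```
Trace:
  hits=0
  hits=3, x=29
  hits=6, x=31
  hits=8, x=4
  hits=9, x=22
  hits=12, x=30
  hits=13, x=18
  hits=16, x=35

Final answer: 16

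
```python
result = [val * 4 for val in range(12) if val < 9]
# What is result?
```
Trace:
  val=0
  val=1
  val=2
  val=3
  val=4
  val=5
  val=6
  val=7
  val=8
  val=9
  val=10
  val=11
  result=[0, 4, 8, 12, 16, 20, 24, 28, 32]

Final answer: [0, 4, 8, 12, 16, 20, 24, 28, 32]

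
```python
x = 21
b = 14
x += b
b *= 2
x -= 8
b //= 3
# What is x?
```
Trace:
  x=21
  x=21, b=14
  x=35, b=14
  x=35, b=28
  x=27, b=28
  x=27, b=9

Final answer: 27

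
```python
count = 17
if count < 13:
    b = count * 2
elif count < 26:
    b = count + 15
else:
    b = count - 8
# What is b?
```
Trace:
  count=17
  count=17, b=32

Final answer: 32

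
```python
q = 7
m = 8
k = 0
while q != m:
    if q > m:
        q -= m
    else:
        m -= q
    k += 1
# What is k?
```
Trace:
  q=7
  q=7, m=8
  q=7, m=8, k=0
  q=7, m=1, k=1
  q=6, m=1, k=2
  q=5, m=1, k=3
  q=4, m=1, k=4
  q=3, m=1, k=5
  q=2, m=1, k=6
  q=1, m=1, k=7

Final answer: 7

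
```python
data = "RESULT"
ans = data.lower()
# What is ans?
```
Trace:
  data='RESULT'
  data='RESULT', ans='result'

Final answer: 'result'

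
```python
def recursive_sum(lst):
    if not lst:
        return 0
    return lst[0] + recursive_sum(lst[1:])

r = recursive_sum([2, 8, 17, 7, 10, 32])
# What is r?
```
Call trace:
recursive_sum(lst=[2, 8, 17, 7, 10, 32])
  recursive_sum(lst=[8, 17, 7, 10, 32])
    recursive_sum(lst=[17, 7, 10, 32])
      recursive_sum(lst=[7, 10, 32])
        recursive_sum(lst=[10, 32])
          recursive_sum(lst=[32])
            recursive_sum(lst=[])
            -> return 0
          -> return 32
        -> return 42
      -> return 49
    -> return 66
  -> return 74
-> return 76

Final answer: 76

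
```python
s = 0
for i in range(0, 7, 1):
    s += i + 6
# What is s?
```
Trace:
  s=0
  s=6, i=0
  s=13, i=1
  s=21, i=2
  s=30, i=3
  s=40, i=4
  s=51, i=5
  s=63, i=6

Final answer: 63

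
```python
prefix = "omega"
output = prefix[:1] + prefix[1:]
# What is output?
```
Trace:
  prefix='omega'
  prefix='omega', output='omega'

Final answer: 'omega'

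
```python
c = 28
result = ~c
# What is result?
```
Trace:
  c=28
  c=28, result=-29

Final answer: -29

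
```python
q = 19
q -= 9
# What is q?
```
Trace:
  q=19
  q=10

Final answer: 10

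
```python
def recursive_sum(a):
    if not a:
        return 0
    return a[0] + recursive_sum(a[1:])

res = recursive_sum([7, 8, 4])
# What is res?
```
Call trace:
recursive_sum(a=[7, 8, 4])
  recursive_sum(a=[8, 4])
    recursive_sum(a=[4])
      recursive_sum(a=[])
      -> return 0
    -> return 4
  -> return 12
-> return 19

Final answer: 19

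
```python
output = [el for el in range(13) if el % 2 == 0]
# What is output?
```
Trace:
  el=0
  el=1
  el=2
  el=3
  el=4
  el=5
  el=6
  el=7
  el=8
  el=9
  el=10
  el=11
  el=12
  output=[0, 2, 4, 6, 8, 10, 12]

Final answer: [0, 2, 4, 6, 8, 10, 12]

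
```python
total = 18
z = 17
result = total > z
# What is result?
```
Trace:
  total=18
  total=18, z=17
  total=18, z=17, result=True

Final answer: True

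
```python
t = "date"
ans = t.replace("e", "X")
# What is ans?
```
Trace:
  t='date'
  t='date', ans='datX'

Final answer: 'datX'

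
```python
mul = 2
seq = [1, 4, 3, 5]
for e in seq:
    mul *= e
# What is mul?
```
Trace:
  mul=2
  mul=2, e=1
  mul=8, e=4
  mul=24, e=3
  mul=120, e=5

Final answer: 120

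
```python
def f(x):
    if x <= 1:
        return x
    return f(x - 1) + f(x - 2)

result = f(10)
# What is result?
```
Call trace (a repeated sub-call is expanded the first time; later identical calls just restate its return value):
f(x=10)
  f(x=9)
    f(x=8)
      f(x=7)
        f(x=6)
          f(x=5)
            f(x=4)
              f(x=3)
                f(x=2)
                  f(x=1)
                  -> return 1
                  f(x=0)
                  -> return 0
                -> return 1
                f(x=1)
                -> return 1
              -> return 2
              f(x=2) -> return 1  (same call as traced above)
            -> return 3
            f(x=3) -> return 2  (same call as traced above)
          -> return 5
          f(x=4) -> return 3  (same call as traced above)
        -> return 8
        f(x=5) -> return 5  (same call as traced above)
      -> return 13
      f(x=6) -> return 8  (same call as traced above)
    -> return 21
    f(x=7) -> return 13  (same call as traced above)
  -> return 34
  f(x=8) -> return 21  (same call as traced above)
-> return 55

Final answer: 55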